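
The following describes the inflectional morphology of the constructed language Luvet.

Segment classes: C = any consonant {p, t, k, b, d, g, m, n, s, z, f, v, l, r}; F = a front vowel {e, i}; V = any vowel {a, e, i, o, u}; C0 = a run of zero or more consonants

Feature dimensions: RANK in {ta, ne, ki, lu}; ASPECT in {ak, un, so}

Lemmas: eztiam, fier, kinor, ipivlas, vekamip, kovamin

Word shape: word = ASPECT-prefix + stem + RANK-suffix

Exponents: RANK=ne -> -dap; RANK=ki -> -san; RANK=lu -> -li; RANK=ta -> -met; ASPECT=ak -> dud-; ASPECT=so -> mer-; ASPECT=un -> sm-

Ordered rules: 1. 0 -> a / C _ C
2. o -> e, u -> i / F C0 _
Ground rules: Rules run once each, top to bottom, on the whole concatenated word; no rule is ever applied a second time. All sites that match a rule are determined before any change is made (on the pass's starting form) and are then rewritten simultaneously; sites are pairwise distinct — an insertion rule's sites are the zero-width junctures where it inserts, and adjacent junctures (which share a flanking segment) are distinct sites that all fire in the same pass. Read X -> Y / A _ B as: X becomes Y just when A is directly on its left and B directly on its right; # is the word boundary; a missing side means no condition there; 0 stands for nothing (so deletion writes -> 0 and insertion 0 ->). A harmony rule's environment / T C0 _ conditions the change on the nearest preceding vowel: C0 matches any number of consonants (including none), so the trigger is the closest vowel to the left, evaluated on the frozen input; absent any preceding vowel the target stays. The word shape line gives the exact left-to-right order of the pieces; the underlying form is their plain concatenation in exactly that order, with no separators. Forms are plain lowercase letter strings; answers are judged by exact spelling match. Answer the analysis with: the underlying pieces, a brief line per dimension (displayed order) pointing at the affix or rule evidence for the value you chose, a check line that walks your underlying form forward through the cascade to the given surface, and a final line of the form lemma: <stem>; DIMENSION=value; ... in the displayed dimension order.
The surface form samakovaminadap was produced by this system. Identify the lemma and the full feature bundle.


underlying: sm-kovamin-dap
RANK=ne - signalled by the affix -dap
ASPECT=un - signalled by the affix sm-
check: smkovamindap -> samakovaminadap -> samakovaminadap
lemma: kovamin; RANK=ne; ASPECT=un


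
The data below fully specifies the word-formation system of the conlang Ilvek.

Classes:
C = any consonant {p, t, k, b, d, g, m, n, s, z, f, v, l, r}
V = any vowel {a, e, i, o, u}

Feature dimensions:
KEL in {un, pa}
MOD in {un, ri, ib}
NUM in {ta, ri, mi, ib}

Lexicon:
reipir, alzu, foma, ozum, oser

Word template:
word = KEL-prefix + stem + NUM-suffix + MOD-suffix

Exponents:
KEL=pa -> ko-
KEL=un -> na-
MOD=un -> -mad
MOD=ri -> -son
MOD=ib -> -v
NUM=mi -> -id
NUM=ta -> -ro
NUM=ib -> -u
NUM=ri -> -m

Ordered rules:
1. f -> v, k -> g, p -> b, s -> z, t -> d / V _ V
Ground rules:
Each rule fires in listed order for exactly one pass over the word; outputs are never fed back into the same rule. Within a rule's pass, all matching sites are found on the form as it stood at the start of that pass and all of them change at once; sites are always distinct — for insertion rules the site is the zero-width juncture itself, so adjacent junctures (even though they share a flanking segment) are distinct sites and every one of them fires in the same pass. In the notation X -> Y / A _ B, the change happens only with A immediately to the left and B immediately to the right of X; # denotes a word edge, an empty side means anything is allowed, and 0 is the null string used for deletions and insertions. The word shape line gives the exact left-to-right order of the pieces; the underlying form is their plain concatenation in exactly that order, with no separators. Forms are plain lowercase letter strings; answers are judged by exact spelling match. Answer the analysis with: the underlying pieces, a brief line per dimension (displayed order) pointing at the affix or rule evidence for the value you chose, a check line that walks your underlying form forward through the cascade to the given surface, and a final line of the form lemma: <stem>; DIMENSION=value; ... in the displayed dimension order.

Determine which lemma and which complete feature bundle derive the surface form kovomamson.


underlying: ko-foma-m-son
KEL=pa - signalled by the affix ko-
MOD=ri - signalled by the affix -son
NUM=ri - signalled by the affix -m
check: kofomamson -> kovomamson
lemma: foma; KEL=pa; MOD=ri; NUM=ri


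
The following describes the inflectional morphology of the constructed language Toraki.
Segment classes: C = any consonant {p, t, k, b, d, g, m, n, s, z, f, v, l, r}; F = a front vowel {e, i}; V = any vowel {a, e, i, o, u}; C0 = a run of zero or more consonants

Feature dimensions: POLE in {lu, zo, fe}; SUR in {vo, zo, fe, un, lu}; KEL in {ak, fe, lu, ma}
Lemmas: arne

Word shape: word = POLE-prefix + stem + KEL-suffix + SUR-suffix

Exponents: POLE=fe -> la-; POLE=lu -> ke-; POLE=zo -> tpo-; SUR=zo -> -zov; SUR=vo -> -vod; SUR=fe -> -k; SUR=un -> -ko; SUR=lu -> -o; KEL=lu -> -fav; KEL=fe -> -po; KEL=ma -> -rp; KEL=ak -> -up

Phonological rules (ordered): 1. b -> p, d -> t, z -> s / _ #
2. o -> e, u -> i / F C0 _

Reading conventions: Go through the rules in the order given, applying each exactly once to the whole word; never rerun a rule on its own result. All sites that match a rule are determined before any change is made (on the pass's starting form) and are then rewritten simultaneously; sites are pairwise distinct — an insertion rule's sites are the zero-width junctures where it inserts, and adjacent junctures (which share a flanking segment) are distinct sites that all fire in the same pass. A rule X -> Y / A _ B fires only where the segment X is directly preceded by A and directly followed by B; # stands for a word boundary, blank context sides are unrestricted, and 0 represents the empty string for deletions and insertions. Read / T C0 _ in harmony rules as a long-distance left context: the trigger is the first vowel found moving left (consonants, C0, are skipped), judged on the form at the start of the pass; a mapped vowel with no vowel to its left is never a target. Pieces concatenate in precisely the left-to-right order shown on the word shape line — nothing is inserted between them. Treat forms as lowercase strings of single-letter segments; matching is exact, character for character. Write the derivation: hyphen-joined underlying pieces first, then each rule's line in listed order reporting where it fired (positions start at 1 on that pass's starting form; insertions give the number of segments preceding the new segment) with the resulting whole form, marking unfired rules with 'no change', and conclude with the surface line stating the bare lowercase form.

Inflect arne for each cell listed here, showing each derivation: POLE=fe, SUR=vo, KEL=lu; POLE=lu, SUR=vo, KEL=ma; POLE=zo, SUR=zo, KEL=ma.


cell POLE=fe, SUR=vo, KEL=lu:
underlying: la-arne-fav-vod
1. b -> p, d -> t, z -> s / _ #: fires at position(s) 12: laarnefavvot
2. o -> e, u -> i / F C0 _: no change
surface: laarnefavvot

cell POLE=lu, SUR=vo, KEL=ma:
underlying: ke-arne-rp-vod
1. b -> p, d -> t, z -> s / _ #: fires at position(s) 11: kearnerpvot
2. o -> e, u -> i / F C0 _: fires at position(s) 10: kearnerpvet
surface: kearnerpvet

cell POLE=zo, SUR=zo, KEL=ma:
underlying: tpo-arne-rp-zov
1. b -> p, d -> t, z -> s / _ #: no change
2. o -> e, u -> i / F C0 _: fires at position(s) 11: tpoarnerpzev
surface: tpoarnerpzev


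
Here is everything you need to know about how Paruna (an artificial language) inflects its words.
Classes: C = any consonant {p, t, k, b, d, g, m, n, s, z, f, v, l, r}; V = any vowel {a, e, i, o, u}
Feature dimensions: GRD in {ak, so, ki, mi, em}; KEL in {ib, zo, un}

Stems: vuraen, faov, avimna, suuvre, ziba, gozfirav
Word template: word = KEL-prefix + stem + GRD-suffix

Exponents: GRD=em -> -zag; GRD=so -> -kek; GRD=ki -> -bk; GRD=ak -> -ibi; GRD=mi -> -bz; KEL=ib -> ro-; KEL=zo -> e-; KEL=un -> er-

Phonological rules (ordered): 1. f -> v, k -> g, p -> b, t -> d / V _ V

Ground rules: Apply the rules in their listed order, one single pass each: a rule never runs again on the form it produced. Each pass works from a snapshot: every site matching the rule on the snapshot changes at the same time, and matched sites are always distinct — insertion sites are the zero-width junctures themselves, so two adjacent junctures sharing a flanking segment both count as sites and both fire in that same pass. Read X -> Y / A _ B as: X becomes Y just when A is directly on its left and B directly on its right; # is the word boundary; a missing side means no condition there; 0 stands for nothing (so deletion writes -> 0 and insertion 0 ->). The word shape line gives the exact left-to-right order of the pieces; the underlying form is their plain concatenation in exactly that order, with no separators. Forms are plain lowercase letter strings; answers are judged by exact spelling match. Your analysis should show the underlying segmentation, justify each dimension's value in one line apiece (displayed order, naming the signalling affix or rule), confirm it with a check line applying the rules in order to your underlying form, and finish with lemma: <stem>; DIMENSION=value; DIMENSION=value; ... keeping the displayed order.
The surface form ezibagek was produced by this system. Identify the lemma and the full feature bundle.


underlying: e-ziba-kek
GRD=so - signalled by the affix -kek
KEL=zo - signalled by the affix e-
check: ezibakek -> ezibagek
lemma: ziba; GRD=so; KEL=zo


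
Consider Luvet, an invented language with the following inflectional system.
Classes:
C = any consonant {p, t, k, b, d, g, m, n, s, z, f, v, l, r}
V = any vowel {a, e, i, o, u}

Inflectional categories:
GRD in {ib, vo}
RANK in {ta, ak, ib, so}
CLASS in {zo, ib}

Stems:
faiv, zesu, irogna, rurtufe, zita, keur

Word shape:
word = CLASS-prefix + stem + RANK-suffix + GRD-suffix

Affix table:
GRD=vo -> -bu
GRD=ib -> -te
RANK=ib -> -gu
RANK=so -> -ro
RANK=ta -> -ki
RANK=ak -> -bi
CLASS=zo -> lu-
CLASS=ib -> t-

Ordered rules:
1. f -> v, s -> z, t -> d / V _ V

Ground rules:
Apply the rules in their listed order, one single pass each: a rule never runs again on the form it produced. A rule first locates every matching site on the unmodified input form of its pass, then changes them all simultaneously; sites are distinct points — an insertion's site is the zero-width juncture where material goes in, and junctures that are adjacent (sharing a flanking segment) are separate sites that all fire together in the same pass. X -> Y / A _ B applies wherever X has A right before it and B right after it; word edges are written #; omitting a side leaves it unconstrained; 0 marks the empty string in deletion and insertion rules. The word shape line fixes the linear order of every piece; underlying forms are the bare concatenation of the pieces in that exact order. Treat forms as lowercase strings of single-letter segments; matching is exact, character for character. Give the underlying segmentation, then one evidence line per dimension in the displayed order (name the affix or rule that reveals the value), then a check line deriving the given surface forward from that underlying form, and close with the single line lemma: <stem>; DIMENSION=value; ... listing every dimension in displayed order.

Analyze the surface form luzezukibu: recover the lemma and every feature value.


underlying: lu-zesu-ki-bu
GRD=vo - signalled by the affix -bu
RANK=ta - signalled by the affix -ki
CLASS=zo - signalled by the affix lu-
check: luzesukibu -> luzezukibu
lemma: zesu; GRD=vo; RANK=ta; CLASS=zo


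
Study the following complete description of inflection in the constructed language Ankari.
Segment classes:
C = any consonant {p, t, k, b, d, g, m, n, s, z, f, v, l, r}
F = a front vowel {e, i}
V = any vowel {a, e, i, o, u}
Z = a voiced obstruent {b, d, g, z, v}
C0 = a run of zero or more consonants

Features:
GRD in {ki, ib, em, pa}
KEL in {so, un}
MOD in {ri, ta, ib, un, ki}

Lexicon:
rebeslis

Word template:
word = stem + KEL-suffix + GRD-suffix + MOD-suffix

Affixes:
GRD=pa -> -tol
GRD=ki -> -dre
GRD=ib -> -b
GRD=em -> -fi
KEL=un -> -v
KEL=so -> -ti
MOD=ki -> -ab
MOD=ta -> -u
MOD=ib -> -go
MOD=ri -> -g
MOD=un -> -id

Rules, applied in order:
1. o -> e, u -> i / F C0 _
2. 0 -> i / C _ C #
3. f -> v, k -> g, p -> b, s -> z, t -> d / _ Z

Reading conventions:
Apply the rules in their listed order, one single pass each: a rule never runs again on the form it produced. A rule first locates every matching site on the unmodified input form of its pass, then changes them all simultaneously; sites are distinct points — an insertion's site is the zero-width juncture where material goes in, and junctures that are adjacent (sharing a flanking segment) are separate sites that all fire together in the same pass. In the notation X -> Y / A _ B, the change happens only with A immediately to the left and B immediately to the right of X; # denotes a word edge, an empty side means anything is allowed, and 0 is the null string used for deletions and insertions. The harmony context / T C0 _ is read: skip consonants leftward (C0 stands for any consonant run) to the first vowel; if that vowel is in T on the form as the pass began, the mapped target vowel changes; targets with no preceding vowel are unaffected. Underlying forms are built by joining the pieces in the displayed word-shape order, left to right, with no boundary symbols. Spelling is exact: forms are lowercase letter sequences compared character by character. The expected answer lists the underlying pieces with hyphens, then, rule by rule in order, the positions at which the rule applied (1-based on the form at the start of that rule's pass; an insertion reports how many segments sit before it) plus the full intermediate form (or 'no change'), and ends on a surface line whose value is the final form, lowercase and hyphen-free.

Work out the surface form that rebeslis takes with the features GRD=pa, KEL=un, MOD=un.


underlying: rebeslis-v-tol-id
1. o -> e, u -> i / F C0 _: fires at position(s) 11: rebeslisvtelid
2. 0 -> i / C _ C #: no change
3. f -> v, k -> g, p -> b, s -> z, t -> d / _ Z: fires at position(s) 8: rebeslizvtelid
surface: rebeslizvtelid


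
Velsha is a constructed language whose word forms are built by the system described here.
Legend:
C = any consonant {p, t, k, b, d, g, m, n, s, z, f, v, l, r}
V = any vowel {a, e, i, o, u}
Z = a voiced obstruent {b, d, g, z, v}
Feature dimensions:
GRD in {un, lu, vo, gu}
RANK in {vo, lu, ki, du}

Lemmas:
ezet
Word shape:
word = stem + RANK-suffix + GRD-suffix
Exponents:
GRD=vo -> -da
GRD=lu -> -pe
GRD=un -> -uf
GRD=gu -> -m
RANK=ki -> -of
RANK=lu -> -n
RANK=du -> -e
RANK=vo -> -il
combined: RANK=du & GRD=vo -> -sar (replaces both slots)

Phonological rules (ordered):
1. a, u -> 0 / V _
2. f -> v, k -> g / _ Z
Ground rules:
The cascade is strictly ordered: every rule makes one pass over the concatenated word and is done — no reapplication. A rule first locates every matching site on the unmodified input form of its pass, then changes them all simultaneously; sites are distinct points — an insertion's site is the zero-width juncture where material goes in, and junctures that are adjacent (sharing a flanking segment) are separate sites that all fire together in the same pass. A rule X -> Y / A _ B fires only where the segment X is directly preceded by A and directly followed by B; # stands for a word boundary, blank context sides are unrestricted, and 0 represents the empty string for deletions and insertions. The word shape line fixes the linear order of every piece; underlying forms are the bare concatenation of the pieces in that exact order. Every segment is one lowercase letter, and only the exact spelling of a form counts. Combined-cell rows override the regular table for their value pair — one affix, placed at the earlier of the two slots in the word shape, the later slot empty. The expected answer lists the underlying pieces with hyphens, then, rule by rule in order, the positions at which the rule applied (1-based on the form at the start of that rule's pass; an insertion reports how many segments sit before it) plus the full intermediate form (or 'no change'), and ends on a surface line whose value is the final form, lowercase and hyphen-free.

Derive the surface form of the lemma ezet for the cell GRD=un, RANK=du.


underlying: ezet-e-uf
1. a, u -> 0 / V _: fires at position(s) 6: ezetef
2. f -> v, k -> g / _ Z: no change
surface: ezetef


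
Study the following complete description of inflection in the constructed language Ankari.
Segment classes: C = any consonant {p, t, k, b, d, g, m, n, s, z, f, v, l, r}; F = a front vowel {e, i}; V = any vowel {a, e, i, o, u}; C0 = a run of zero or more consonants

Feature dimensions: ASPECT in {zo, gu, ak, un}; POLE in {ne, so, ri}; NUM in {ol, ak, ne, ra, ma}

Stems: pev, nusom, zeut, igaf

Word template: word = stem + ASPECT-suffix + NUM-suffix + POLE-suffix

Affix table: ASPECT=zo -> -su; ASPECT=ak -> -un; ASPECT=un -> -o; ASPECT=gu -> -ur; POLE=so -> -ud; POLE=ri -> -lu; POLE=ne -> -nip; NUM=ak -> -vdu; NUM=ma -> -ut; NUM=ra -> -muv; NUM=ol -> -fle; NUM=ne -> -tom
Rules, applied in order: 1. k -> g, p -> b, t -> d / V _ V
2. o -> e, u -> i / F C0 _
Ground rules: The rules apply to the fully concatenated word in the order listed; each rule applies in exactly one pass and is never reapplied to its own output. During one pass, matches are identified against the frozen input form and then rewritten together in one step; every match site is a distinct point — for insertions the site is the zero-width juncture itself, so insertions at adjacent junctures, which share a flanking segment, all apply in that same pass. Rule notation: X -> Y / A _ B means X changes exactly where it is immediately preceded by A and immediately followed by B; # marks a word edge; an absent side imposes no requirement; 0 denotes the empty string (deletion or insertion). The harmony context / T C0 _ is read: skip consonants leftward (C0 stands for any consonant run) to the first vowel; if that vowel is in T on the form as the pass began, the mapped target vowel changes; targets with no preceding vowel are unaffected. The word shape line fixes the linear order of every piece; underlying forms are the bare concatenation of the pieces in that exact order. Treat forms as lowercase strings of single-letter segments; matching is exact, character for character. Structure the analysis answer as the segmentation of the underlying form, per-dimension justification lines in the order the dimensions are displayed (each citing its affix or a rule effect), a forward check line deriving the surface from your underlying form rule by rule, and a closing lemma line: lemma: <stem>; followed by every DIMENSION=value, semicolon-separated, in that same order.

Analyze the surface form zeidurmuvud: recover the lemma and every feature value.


underlying: zeut-ur-muv-ud
ASPECT=gu - signalled by the affix -ur
POLE=so - signalled by the affix -ud
NUM=ra - signalled by the affix -muv
check: zeuturmuvud -> zeudurmuvud -> zeidurmuvud
lemma: zeut; ASPECT=gu; POLE=so; NUM=ra


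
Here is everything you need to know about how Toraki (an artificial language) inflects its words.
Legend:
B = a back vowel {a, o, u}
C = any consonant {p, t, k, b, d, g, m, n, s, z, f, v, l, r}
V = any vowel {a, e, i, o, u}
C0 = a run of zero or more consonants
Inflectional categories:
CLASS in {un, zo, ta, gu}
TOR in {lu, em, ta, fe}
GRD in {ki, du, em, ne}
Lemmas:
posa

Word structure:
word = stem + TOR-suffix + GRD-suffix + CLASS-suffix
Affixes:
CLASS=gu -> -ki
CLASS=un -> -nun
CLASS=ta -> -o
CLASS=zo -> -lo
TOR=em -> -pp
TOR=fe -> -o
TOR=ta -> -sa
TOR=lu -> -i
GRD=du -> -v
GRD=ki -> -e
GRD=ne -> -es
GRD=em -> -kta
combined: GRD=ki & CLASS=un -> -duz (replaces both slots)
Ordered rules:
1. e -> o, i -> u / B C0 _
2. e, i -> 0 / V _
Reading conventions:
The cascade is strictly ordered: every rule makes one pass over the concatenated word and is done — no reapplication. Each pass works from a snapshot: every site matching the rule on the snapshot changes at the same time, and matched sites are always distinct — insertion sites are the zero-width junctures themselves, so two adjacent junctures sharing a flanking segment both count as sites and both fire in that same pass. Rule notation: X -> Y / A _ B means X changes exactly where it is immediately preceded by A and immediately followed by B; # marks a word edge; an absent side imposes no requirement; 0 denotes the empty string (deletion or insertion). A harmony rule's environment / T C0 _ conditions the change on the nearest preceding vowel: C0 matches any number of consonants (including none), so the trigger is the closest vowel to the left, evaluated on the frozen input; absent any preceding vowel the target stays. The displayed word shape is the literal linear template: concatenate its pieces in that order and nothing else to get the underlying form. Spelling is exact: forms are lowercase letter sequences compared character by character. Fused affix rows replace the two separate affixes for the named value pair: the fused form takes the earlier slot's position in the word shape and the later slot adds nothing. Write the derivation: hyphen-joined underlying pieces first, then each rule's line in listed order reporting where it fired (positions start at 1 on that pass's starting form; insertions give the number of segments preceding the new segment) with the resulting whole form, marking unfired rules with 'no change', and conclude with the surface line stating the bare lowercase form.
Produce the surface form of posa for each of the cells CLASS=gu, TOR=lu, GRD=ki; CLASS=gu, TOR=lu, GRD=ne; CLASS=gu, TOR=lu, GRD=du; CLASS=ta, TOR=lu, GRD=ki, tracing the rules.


cell CLASS=gu, TOR=lu, GRD=ki:
underlying: posa-i-e-ki
1. e -> o, i -> u / B C0 _: fires at position(s) 5: posaueki
2. e, i -> 0 / V _: fires at position(s) 6: posauki
surface: posauki

cell CLASS=gu, TOR=lu, GRD=ne:
underlying: posa-i-es-ki
1. e -> o, i -> u / B C0 _: fires at position(s) 5: posaueski
2. e, i -> 0 / V _: fires at position(s) 6: posauski
surface: posauski

cell CLASS=gu, TOR=lu, GRD=du:
underlying: posa-i-v-ki
1. e -> o, i -> u / B C0 _: fires at position(s) 5: posauvki
2. e, i -> 0 / V _: no change
surface: posauvki

cell CLASS=ta, TOR=lu, GRD=ki:
underlying: posa-i-e-o
1. e -> o, i -> u / B C0 _: fires at position(s) 5: posaueo
2. e, i -> 0 / V _: fires at position(s) 6: posauo
surface: posauo


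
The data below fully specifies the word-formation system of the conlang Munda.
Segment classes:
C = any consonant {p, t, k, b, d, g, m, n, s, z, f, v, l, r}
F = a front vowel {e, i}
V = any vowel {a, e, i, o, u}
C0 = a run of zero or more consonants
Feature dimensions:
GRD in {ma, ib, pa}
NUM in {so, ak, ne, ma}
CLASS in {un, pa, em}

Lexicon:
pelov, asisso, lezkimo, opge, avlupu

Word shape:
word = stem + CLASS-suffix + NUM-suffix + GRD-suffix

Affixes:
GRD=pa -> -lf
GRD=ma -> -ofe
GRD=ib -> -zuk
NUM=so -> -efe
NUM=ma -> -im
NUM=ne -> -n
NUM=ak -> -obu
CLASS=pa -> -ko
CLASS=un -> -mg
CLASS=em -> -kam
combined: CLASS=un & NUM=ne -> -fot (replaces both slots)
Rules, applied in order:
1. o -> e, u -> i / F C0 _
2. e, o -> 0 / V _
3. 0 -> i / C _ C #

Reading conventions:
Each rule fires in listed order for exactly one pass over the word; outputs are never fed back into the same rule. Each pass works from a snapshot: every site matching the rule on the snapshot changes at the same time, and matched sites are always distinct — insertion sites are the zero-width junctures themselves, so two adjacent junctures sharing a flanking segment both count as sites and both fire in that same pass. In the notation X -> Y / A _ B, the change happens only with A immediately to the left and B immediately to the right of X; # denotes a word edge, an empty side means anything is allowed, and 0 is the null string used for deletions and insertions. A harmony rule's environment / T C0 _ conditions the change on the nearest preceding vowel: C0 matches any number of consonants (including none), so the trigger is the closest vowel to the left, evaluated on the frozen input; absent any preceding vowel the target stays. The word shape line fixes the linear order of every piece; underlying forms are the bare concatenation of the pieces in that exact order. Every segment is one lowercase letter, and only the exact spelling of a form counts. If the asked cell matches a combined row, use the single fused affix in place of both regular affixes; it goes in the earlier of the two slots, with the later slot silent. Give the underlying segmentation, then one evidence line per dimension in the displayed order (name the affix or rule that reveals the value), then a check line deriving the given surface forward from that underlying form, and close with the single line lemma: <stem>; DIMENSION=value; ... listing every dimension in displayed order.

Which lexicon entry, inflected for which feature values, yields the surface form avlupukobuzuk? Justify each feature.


underlying: avlupu-ko-obu-zuk
GRD=ib - signalled by the affix -zuk
NUM=ak - signalled by the affix -obu
CLASS=pa - signalled by the affix -ko
check: avlupukoobuzuk -> avlupukoobuzuk -> avlupukobuzuk -> avlupukobuzuk
lemma: avlupu; GRD=ib; NUM=ak; CLASS=pa


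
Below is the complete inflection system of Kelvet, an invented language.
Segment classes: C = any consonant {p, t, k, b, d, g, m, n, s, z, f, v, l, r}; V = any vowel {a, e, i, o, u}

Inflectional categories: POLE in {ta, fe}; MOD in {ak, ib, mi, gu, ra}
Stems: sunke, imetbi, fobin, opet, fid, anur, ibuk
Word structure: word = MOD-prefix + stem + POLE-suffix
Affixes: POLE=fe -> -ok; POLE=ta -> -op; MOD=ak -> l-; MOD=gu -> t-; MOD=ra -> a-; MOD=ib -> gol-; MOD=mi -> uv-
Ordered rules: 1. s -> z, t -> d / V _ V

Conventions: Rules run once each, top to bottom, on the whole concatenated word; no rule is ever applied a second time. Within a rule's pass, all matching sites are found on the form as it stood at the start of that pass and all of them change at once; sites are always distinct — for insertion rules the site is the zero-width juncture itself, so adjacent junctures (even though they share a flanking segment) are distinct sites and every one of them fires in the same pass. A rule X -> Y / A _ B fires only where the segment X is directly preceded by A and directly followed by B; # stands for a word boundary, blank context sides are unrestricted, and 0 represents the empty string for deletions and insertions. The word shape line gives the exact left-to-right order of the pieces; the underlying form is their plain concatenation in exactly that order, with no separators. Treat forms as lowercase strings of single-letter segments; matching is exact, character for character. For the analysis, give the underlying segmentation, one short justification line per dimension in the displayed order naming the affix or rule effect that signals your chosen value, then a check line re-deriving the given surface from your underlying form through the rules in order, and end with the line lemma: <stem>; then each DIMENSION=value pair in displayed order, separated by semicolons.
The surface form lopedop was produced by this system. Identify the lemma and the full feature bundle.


underlying: l-opet-op
POLE=ta - signalled by the affix -op
MOD=ak - signalled by the affix l-
check: lopetop -> lopedop
lemma: opet; POLE=ta; MOD=ak


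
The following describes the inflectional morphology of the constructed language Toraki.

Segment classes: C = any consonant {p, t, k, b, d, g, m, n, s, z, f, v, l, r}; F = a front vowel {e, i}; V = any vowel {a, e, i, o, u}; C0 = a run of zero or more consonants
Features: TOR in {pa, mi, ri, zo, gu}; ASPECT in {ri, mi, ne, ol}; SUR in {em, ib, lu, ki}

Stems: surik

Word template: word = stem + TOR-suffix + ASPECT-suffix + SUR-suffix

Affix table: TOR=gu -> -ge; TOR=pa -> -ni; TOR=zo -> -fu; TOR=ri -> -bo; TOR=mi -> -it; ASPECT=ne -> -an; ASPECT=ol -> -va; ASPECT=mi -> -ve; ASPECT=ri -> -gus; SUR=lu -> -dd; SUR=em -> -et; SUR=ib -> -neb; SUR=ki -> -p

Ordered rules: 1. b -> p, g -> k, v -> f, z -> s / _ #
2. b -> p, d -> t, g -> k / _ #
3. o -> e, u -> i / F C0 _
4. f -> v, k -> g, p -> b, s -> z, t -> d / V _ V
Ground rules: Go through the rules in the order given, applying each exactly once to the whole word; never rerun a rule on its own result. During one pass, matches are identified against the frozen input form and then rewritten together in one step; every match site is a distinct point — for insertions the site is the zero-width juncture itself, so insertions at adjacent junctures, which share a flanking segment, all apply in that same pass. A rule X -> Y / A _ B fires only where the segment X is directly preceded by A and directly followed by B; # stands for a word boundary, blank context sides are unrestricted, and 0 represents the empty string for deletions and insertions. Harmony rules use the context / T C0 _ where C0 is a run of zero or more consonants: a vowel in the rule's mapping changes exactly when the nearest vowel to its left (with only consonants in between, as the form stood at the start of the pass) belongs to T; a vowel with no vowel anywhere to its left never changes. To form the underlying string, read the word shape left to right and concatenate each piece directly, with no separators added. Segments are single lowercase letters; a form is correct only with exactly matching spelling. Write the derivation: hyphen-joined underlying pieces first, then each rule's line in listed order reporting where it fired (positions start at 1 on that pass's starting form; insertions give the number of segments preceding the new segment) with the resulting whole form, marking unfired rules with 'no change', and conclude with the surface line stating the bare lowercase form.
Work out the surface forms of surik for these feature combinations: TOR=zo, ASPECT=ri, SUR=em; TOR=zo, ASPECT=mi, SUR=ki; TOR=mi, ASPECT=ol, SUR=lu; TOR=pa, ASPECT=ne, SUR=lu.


cell TOR=zo, ASPECT=ri, SUR=em:
underlying: surik-fu-gus-et
1. b -> p, g -> k, v -> f, z -> s / _ #: no change
2. b -> p, d -> t, g -> k / _ #: no change
3. o -> e, u -> i / F C0 _: fires at position(s) 7: surikfiguset
4. f -> v, k -> g, p -> b, s -> z, t -> d / V _ V: fires at position(s) 10: surikfiguzet
surface: surikfiguzet

cell TOR=zo, ASPECT=mi, SUR=ki:
underlying: surik-fu-ve-p
1. b -> p, g -> k, v -> f, z -> s / _ #: no change
2. b -> p, d -> t, g -> k / _ #: no change
3. o -> e, u -> i / F C0 _: fires at position(s) 7: surikfivep
4. f -> v, k -> g, p -> b, s -> z, t -> d / V _ V: no change
surface: surikfivep

cell TOR=mi, ASPECT=ol, SUR=lu:
underlying: surik-it-va-dd
1. b -> p, g -> k, v -> f, z -> s / _ #: no change
2. b -> p, d -> t, g -> k / _ #: fires at position(s) 11: surikitvadt
3. o -> e, u -> i / F C0 _: no change
4. f -> v, k -> g, p -> b, s -> z, t -> d / V _ V: fires at position(s) 5: surigitvadt
surface: surigitvadt

cell TOR=pa, ASPECT=ne, SUR=lu:
underlying: surik-ni-an-dd
1. b -> p, g -> k, v -> f, z -> s / _ #: no change
2. b -> p, d -> t, g -> k / _ #: fires at position(s) 11: surikniandt
3. o -> e, u -> i / F C0 _: no change
4. f -> v, k -> g, p -> b, s -> z, t -> d / V _ V: no change
surface: surikniandt


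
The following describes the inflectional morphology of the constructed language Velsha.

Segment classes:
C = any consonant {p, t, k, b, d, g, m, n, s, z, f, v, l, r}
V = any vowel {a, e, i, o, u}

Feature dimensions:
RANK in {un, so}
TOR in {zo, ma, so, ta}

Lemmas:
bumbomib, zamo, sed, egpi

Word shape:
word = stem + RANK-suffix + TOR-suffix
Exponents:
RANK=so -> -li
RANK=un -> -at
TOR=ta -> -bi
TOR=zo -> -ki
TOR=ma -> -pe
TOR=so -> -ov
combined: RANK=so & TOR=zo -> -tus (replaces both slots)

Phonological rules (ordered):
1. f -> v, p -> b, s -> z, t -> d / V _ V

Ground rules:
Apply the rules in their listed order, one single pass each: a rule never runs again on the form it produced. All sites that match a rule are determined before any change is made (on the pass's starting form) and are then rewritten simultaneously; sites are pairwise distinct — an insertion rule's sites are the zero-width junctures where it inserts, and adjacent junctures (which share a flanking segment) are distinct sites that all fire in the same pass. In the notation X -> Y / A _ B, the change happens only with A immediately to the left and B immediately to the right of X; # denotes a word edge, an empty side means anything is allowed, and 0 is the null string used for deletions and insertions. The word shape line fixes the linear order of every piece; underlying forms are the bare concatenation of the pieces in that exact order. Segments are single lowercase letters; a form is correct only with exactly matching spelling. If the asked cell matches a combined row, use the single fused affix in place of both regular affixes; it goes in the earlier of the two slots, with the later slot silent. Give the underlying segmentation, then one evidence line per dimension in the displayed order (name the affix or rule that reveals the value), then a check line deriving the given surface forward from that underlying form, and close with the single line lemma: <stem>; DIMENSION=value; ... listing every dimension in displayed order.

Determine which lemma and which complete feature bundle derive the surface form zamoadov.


underlying: zamo-at-ov
RANK=un - signalled by the affix -at
TOR=so - signalled by the affix -ov
check: zamoatov -> zamoadov
lemma: zamo; RANK=un; TOR=so


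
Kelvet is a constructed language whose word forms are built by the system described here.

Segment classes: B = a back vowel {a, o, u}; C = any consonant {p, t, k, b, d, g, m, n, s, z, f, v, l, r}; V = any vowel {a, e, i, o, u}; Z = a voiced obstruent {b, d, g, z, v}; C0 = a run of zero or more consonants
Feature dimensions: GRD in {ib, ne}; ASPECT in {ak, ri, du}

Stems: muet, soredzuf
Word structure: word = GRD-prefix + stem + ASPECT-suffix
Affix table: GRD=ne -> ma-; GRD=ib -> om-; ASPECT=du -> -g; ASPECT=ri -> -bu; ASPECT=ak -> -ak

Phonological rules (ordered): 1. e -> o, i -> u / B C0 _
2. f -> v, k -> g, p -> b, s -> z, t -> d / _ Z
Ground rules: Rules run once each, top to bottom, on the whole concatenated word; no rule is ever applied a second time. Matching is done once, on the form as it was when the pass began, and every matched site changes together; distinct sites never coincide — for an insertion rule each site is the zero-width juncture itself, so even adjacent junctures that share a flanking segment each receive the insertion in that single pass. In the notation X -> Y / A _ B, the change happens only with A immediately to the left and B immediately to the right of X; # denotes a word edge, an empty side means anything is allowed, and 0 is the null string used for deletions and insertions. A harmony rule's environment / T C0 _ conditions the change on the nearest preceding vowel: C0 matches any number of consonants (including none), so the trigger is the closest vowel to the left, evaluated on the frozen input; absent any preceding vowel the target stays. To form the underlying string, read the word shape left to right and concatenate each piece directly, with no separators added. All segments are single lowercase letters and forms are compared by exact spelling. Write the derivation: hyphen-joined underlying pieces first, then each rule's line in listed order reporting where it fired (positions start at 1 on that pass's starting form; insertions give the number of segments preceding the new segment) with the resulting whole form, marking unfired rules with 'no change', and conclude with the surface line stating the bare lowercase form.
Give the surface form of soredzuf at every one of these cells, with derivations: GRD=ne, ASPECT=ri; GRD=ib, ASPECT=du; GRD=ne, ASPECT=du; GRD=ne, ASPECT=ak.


cell GRD=ne, ASPECT=ri:
underlying: ma-soredzuf-bu
1. e -> o, i -> u / B C0 _: fires at position(s) 6: masorodzufbu
2. f -> v, k -> g, p -> b, s -> z, t -> d / _ Z: fires at position(s) 10: masorodzuvbu
surface: masorodzuvbu

cell GRD=ib, ASPECT=du:
underlying: om-soredzuf-g
1. e -> o, i -> u / B C0 _: fires at position(s) 6: omsorodzufg
2. f -> v, k -> g, p -> b, s -> z, t -> d / _ Z: fires at position(s) 10: omsorodzuvg
surface: omsorodzuvg

cell GRD=ne, ASPECT=du:
underlying: ma-soredzuf-g
1. e -> o, i -> u / B C0 _: fires at position(s) 6: masorodzufg
2. f -> v, k -> g, p -> b, s -> z, t -> d / _ Z: fires at position(s) 10: masorodzuvg
surface: masorodzuvg

cell GRD=ne, ASPECT=ak:
underlying: ma-soredzuf-ak
1. e -> o, i -> u / B C0 _: fires at position(s) 6: masorodzufak
2. f -> v, k -> g, p -> b, s -> z, t -> d / _ Z: no change
surface: masorodzufak


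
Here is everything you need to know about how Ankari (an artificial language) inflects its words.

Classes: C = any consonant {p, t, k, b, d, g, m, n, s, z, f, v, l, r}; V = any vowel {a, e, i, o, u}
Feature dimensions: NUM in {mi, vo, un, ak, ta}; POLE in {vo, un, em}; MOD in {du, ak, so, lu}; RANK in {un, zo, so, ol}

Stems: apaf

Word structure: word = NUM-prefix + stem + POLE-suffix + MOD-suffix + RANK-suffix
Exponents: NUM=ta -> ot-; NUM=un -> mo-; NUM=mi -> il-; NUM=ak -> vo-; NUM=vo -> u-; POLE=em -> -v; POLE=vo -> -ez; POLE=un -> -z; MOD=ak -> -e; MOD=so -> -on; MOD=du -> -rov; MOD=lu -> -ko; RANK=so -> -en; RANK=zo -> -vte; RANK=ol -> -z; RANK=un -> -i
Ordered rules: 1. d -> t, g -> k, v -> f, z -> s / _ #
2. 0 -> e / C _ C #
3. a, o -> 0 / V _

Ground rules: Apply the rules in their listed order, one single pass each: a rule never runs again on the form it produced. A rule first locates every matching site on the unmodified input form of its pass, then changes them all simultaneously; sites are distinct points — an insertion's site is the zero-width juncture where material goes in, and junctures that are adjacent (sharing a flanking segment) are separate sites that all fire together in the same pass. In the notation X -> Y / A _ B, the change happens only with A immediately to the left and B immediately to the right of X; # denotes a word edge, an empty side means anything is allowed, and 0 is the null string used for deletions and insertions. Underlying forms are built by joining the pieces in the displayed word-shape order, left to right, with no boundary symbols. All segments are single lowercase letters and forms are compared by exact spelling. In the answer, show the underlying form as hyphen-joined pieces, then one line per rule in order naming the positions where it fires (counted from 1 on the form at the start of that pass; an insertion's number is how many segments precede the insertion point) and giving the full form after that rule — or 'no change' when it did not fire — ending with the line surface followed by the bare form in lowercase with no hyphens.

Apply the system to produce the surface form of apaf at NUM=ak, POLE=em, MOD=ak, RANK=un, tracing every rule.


underlying: vo-apaf-v-e-i
1. d -> t, g -> k, v -> f, z -> s / _ #: no change
2. 0 -> e / C _ C #: no change
3. a, o -> 0 / V _: fires at position(s) 3: vopafvei
surface: vopafvei


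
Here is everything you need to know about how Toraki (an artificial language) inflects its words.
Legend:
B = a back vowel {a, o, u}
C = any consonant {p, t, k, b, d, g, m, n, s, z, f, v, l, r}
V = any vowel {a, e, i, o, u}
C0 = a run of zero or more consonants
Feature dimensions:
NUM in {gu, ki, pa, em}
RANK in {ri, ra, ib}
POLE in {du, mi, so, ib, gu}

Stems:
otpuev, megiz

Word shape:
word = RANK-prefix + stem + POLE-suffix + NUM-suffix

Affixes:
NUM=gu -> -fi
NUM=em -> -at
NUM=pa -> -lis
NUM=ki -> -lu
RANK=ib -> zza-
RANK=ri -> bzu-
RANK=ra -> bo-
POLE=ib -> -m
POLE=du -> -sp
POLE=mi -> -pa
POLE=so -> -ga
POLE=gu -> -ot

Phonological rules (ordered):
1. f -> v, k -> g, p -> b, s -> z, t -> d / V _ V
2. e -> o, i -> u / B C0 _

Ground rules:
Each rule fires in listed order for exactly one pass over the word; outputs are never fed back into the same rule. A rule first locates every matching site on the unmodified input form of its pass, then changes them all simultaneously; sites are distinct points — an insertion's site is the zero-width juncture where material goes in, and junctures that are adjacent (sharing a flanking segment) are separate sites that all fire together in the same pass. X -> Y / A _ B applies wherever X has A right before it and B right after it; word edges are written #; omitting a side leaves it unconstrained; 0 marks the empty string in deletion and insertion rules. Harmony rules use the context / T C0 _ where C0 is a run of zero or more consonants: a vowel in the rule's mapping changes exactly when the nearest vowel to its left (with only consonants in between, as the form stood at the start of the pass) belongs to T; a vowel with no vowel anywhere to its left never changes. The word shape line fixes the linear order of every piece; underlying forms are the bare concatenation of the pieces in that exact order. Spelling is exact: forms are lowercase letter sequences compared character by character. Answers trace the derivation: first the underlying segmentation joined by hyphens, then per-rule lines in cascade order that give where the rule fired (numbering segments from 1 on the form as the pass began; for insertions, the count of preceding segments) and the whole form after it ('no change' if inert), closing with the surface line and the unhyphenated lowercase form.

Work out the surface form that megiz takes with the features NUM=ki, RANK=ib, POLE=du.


underlying: zza-megiz-sp-lu
1. f -> v, k -> g, p -> b, s -> z, t -> d / V _ V: no change
2. e -> o, i -> u / B C0 _: fires at position(s) 5: zzamogizsplu
surface: zzamogizsplu
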